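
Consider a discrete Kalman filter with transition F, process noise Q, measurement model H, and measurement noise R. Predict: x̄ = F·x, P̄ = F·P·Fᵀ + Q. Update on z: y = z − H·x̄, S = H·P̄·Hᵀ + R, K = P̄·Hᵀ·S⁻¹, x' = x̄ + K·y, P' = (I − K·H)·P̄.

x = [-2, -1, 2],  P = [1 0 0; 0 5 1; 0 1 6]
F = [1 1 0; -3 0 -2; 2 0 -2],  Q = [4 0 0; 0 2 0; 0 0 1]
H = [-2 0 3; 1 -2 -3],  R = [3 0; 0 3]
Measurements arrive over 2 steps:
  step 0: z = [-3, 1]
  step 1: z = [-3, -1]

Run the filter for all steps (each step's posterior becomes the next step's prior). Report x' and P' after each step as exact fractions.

step 0: x' = [-129657/30319, 101863/30319, -119963/30319], P' = [248790/30319 -114015/30319 161040/30319; -114015/30319 93309/30319 -87171/30319; 161040/30319 -87171/30319 113603/30319]
step 1: x' = [300698151/110357513, 62870662/110357513, 105906525/110357513], P' = [512201499/110357513 -245815989/110357513 325604325/110357513; -245815989/110357513 1387275828/551787565 -207317805/110357513; 325604325/110357513 -207317805/110357513 240543946/110357513]

step 0: x̄ = F·x = [-3, 2, -8]
step 0: P̄ = F·P·Fᵀ + Q = [10 -5 0; -5 35 18; 0 18 29]
step 0: y = z − H·x̄ = [15, -16]
step 0: S = H·P̄·Hᵀ + R = [304 -409; -409 650]
step 0: K = P̄·Hᵀ·S⁻¹ = [-4820/30319 -2100/30319; -11161/30319 -13040/30319; 6243/30319 -1809/30319]
step 0: x' = x̄ + K·y = [-129657/30319, 101863/30319, -119963/30319]
step 0: P' = (I − K·H)·P̄ = [248790/30319 -114015/30319 161040/30319; -114015/30319 93309/30319 -87171/30319; 161040/30319 -87171/30319 113603/30319]
step 1: x̄ = F·x = [-27794/30319, 628897/30319, -19388/30319]
step 1: P̄ = F·P·Fᵀ + Q = [235345/30319 -552063/30319 121812/30319; -552063/30319 4686640/30319 -716248/30319; 121812/30319 -716248/30319 191571/30319]
step 1: y = z − H·x̄ = [-88381/30319, 1197105/30319]
step 1: S = H·P̄·Hᵀ + R = [1294732/30319 990715/30319; 990715/30319 13679405/30319]
step 1: K = P̄·Hᵀ·S⁻¹ = [-15863341/110357513 9006834/110357513; -43440479/110357513 -297954842/551787565; 23474396/110357513 6202699/110357513]
step 1: x' = x̄ + K·y = [300698151/110357513, 62870662/110357513, 105906525/110357513]
step 1: P' = (I − K·H)·P̄ = [512201499/110357513 -245815989/110357513 325604325/110357513; -245815989/110357513 1387275828/551787565 -207317805/110357513; 325604325/110357513 -207317805/110357513 240543946/110357513]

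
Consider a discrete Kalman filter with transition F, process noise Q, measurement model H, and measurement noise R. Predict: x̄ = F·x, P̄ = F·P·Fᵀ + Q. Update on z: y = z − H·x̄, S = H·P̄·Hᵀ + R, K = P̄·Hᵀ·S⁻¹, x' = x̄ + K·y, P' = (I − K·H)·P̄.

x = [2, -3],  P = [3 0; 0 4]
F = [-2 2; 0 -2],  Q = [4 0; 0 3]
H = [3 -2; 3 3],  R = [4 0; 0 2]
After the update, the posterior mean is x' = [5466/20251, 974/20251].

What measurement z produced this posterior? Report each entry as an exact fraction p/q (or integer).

z = [1, 1]

x̄ = F·x = [-10, 6]
P̄ = F·P·Fᵀ + Q = [32 -16; -16 19]
S = H·P̄·Hᵀ + R = [560 126; 126 173]
K = P̄·Hᵀ·S⁻¹ = [4024/20251 384/2893; -4003/20251 567/2893]
x' − x̄ = [207976/20251, -120532/20251] = K·y
y = (KᵀK)⁻¹·Kᵀ·(x' − x̄) = [43, 13]
z = y + H·x̄ = [43, 13] + [-42, -12] = [1, 1]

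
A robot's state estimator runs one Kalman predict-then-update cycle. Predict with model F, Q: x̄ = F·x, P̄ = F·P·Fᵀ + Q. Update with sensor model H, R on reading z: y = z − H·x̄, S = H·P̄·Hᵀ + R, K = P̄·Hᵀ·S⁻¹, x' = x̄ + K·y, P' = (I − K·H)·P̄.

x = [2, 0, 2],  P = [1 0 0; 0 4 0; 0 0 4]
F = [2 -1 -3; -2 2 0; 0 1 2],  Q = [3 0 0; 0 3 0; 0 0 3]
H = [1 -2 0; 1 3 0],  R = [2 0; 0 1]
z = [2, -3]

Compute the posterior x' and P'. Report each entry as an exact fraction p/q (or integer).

x̄ = F·x = [-2, -4, 4]
P̄ = F·P·Fᵀ + Q = [47 -12 -28; -12 23 8; -28 8 23]
y = z − H·x̄ = [-4, 11]
S = H·P̄·Hᵀ + R = [189 -103; -103 183]
K = P̄·Hᵀ·S⁻¹ = [7063/11989 4696/11989; -4743/23978 4799/23978; -4232/11989 -2644/11989]
x' = x̄ + K·y = [-574/11989, -24151/23978, 35800/11989]
P' = (I − K·H)·P̄ = [10354/11989 -1886/11989 -6136/11989; -1886/11989 2857/23978 1164/11989; -6136/11989 1164/11989 78963/11989]

x' = [-574/11989, -24151/23978, 35800/11989]
P' = [10354/11989 -1886/11989 -6136/11989; -1886/11989 2857/23978 1164/11989; -6136/11989 1164/11989 78963/11989]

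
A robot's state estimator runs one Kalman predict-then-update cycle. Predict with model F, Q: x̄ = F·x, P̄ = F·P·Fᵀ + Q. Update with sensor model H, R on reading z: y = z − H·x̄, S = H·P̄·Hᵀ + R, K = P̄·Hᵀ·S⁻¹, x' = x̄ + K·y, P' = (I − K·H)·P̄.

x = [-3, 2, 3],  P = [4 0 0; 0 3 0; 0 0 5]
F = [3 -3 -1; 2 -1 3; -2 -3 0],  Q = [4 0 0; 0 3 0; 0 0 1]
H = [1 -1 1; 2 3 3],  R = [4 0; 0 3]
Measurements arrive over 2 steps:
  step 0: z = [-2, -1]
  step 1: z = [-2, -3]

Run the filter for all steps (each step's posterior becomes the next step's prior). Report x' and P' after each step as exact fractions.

step 0: x' = [-61687/6402, -5777/9603, 14247/2134], P' = [267215/8536 15283/3201 -217815/8536; 15283/3201 17089/9603 -5096/1067; -217815/8536 -5096/1067 186503/8536]
step 1: x' = [-21664610726/1810540627, -2196080111/1810540627, 14810107325/1810540627], P' = [92895306216/1810540627 8928986964/1810540627 -70971615300/1810540627; 8928986964/1810540627 2272982540/1810540627 -7939654412/1810540627; -70971615300/1810540627 -7939654412/1810540627 55644238240/1810540627]

step 0: x̄ = F·x = [-18, 1, 0]
step 0: P̄ = F·P·Fᵀ + Q = [72 18 3; 18 67 -7; 3 -7 44]
step 0: y = z − H·x̄ = [17, 32]
step 0: S = H·P̄·Hᵀ + R = [171 108; 108 1416]
step 0: K = P̄·Hᵀ·S⁻¹ = [1621/6402 1083/8536; -4276/9603 199/1067; 591/2134 525/8536]
step 0: x' = x̄ + K·y = [-61687/6402, -5777/9603, 14247/2134]
step 0: P' = (I − K·H)·P̄ = [267215/8536 15283/3201 -217815/8536; 15283/3201 17089/9603 -5096/1067; -217815/8536 -5096/1067 186503/8536]
step 1: x̄ = F·x = [-108124/3201, 26101/19206, 22488/1067]
step 1: P̄ = F·P·Fᵀ + Q = [386374/1067 -357001/6402 -268347/1067; -357001/6402 2303951/76824 243747/4268; -268347/1067 243747/4268 425791/2134]
step 1: y = z − H·x̄ = [21059/1746, -5865/2134]
step 1: S = H·P̄·Hᵀ + R = [628165/6984 -62399/776; -62399/776 7323567/8536]
step 1: K = P̄·Hᵀ·S⁻¹ = [3248675988/1810540627 -112424192/1810540627; -320912497/1810540627 285986104/1810540627; -1846930662/1810540627 390173628/1810540627]
step 1: x' = x̄ + K·y = [-21664610726/1810540627, -2196080111/1810540627, 14810107325/1810540627]
step 1: P' = (I − K·H)·P̄ = [92895306216/1810540627 8928986964/1810540627 -70971615300/1810540627; 8928986964/1810540627 2272982540/1810540627 -7939654412/1810540627; -70971615300/1810540627 -7939654412/1810540627 55644238240/1810540627]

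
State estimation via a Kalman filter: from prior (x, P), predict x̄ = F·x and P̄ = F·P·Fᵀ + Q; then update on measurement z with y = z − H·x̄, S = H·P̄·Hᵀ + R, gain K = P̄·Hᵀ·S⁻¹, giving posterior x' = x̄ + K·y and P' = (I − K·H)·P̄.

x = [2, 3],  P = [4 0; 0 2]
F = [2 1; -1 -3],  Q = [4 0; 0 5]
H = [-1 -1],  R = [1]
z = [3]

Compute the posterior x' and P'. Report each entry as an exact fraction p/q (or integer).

x' = [81/11, -229/22]
P' = [210/11 -206/11; -206/11 425/22]

x̄ = F·x = [7, -11]
P̄ = F·P·Fᵀ + Q = [22 -14; -14 27]
y = z − H·x̄ = [-1]
S = H·P̄·Hᵀ + R = [22]
K = P̄·Hᵀ·S⁻¹ = [-4/11; -13/22]
x' = x̄ + K·y = [81/11, -229/22]
P' = (I − K·H)·P̄ = [210/11 -206/11; -206/11 425/22]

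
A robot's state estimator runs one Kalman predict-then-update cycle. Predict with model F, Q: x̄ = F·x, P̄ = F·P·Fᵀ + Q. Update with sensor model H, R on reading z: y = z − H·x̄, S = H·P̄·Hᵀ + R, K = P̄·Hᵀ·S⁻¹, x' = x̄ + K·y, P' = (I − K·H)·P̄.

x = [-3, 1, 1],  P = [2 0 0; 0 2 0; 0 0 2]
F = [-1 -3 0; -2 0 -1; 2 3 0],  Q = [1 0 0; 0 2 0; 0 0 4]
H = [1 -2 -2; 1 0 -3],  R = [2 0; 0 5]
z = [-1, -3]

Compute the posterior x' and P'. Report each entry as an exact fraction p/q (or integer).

x' = [-26703/20147, -4925/20147, 5991/20147]
P' = [55374/20147 11648/20147 13828/20147; 11648/20147 21780/20147 -7104/20147; 13828/20147 -7104/20147 13706/20147]

x̄ = F·x = [0, 5, -3]
P̄ = F·P·Fᵀ + Q = [21 4 -22; 4 12 -8; -22 -8 30]
y = z − H·x̄ = [3, -12]
S = H·P̄·Hᵀ + R = [199 255; 255 428]
K = P̄·Hᵀ·S⁻¹ = [2211/20147 2778/20147; -8852/20147 6592/20147; 312/20147 -5458/20147]
x' = x̄ + K·y = [-26703/20147, -4925/20147, 5991/20147]
P' = (I − K·H)·P̄ = [55374/20147 11648/20147 13828/20147; 11648/20147 21780/20147 -7104/20147; 13828/20147 -7104/20147 13706/20147]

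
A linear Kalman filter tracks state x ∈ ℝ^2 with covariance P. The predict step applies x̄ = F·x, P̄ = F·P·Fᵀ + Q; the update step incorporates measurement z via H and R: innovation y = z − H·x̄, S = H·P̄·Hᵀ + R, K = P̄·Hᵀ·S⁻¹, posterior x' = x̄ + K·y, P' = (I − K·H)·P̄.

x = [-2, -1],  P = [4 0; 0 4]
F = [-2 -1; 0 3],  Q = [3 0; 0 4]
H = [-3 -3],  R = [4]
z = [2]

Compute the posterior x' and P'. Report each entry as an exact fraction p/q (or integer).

x' = [1511/355, -1737/355]
P' = [7076/355 -7032/355; -7032/355 7144/355]

x̄ = F·x = [5, -3]
P̄ = F·P·Fᵀ + Q = [23 -12; -12 40]
y = z − H·x̄ = [8]
S = H·P̄·Hᵀ + R = [355]
K = P̄·Hᵀ·S⁻¹ = [-33/355; -84/355]
x' = x̄ + K·y = [1511/355, -1737/355]
P' = (I − K·H)·P̄ = [7076/355 -7032/355; -7032/355 7144/355]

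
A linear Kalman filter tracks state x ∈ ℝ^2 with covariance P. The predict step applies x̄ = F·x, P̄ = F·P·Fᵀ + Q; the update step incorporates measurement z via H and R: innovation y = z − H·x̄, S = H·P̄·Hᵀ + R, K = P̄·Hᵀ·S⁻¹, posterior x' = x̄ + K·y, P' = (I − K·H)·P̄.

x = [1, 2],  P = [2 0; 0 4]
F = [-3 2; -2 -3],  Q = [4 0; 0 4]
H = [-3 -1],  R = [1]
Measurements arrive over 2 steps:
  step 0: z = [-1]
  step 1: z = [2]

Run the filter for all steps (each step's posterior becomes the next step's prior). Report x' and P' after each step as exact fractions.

step 0: x̄ = F·x = [1, -8]
step 0: P̄ = F·P·Fᵀ + Q = [38 -12; -12 48]
step 0: y = z − H·x̄ = [-6]
step 0: S = H·P̄·Hᵀ + R = [319]
step 0: K = P̄·Hᵀ·S⁻¹ = [-102/319; -12/319]
step 0: x' = x̄ + K·y = [931/319, -2480/319]
step 0: P' = (I − K·H)·P̄ = [1718/319 -5052/319; -5052/319 15168/319]
step 1: x̄ = F·x = [-7753/319, 5578/319]
step 1: P̄ = F·P·Fᵀ + Q = [138034/319 -105960/319; -105960/319 84036/319]
step 1: y = z − H·x̄ = [-17043/319]
step 1: S = H·P̄·Hᵀ + R = [690901/319]
step 1: K = P̄·Hᵀ·S⁻¹ = [-308142/690901; 233844/690901]
step 1: x' = x̄ + K·y = [-328813/690901, -412406/690901]
step 1: P' = (I − K·H)·P̄ = [1305130/690901 -3607248/690901; -3607248/690901 10587900/690901]

step 0: x' = [931/319, -2480/319], P' = [1718/319 -5052/319; -5052/319 15168/319]
step 1: x' = [-328813/690901, -412406/690901], P' = [1305130/690901 -3607248/690901; -3607248/690901 10587900/690901]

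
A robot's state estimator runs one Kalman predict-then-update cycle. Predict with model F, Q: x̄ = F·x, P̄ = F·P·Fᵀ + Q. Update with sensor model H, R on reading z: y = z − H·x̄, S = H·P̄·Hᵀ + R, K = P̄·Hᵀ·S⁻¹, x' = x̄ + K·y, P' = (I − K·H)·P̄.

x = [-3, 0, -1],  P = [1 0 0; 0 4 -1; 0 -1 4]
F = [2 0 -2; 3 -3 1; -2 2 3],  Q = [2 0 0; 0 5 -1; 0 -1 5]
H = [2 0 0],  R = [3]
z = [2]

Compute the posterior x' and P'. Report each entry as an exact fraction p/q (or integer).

x' = [76/91, -1070/91, -207/91]
P' = [66/91 -24/91 -72/91; -24/91 5204/91 -1860/91; -72/91 -1860/91 2155/91]

x̄ = F·x = [-4, -10, 3]
P̄ = F·P·Fᵀ + Q = [22 -8 -24; -8 60 -12; -24 -12 49]
y = z − H·x̄ = [10]
S = H·P̄·Hᵀ + R = [91]
K = P̄·Hᵀ·S⁻¹ = [44/91; -16/91; -48/91]
x' = x̄ + K·y = [76/91, -1070/91, -207/91]
P' = (I − K·H)·P̄ = [66/91 -24/91 -72/91; -24/91 5204/91 -1860/91; -72/91 -1860/91 2155/91]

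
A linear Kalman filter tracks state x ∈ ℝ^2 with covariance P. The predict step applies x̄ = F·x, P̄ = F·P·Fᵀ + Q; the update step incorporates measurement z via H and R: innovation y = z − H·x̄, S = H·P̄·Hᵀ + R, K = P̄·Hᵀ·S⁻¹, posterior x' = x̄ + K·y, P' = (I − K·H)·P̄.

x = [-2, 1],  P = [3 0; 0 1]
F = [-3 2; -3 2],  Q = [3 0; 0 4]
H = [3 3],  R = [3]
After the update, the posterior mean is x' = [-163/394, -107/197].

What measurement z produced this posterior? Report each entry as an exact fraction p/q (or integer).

x̄ = F·x = [8, 8]
P̄ = F·P·Fᵀ + Q = [34 31; 31 35]
S = H·P̄·Hᵀ + R = [1182]
K = P̄·Hᵀ·S⁻¹ = [65/394; 33/197]
x' − x̄ = [-3315/394, -1683/197] = K·y
y = (KᵀK)⁻¹·Kᵀ·(x' − x̄) = [-51]
z = y + H·x̄ = [-51] + [48] = [-3]

z = [-3]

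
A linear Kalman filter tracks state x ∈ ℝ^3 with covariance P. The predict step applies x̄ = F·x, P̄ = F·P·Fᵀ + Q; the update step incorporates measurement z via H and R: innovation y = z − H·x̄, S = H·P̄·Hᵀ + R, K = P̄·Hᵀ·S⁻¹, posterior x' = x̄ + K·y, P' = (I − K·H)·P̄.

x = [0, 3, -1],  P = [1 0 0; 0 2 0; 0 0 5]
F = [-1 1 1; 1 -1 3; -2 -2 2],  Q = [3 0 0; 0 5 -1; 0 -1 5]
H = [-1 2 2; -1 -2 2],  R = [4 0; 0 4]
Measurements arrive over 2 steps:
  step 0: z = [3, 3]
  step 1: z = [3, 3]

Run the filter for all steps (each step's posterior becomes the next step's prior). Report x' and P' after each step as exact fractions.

step 0: x' = [19217/8803, 276/8803, 21166/8803], P' = [69006/8803 1298/8803 33838/8803; 1298/8803 4337/8803 699/8803; 33838/8803 699/8803 20881/8803]
step 1: x' = [85255703/50444815, 4535373/50444815, 120141048/50444815], P' = [231169518/50444815 -4093722/50444815 113912238/50444815; -4093722/50444815 24949223/50444815 -2280077/50444815; 113912238/50444815 -2280077/50444815 80330413/50444815]

step 0: x̄ = F·x = [2, -6, -8]
step 0: P̄ = F·P·Fᵀ + Q = [11 12 8; 12 53 31; 8 31 37]
step 0: y = z − H·x̄ = [33, 9]
step 0: S = H·P̄·Hᵀ + R = [543 -85; -85 143]
step 0: K = P̄·Hᵀ·S⁻¹ = [633/17606 -1963/17606; 4387/17606 -4287/17606; 4661/17606 3263/17606]
step 0: x' = x̄ + K·y = [19217/8803, 276/8803, 21166/8803]
step 0: P' = (I − K·H)·P̄ = [69006/8803 1298/8803 33838/8803; 1298/8803 4337/8803 699/8803; 33838/8803 699/8803 20881/8803]
step 1: x̄ = F·x = [2225/8803, 82439/8803, 3346/8803]
step 1: P̄ = F·P·Fᵀ + Q = [51759/8803 -74382/8803 35748/8803; -74382/8803 501525/8803 -153799/8803; 35748/8803 -153799/8803 154999/8803]
step 1: y = z − H·x̄ = [-142936/8803, 186820/8803]
step 1: S = H·P̄·Hᵀ + R = [1637211/8803 -1477337/8803; -1477337/8803 3502939/8803]
step 1: K = P̄·Hᵀ·S⁻¹ = [-5766243/100889630 2421201/100889630; 24716007/100889630 -25182439/100889630; 21094217/100889630 25654371/100889630]
step 1: x' = x̄ + K·y = [85255703/50444815, 4535373/50444815, 120141048/50444815]
step 1: P' = (I − K·H)·P̄ = [231169518/50444815 -4093722/50444815 113912238/50444815; -4093722/50444815 24949223/50444815 -2280077/50444815; 113912238/50444815 -2280077/50444815 80330413/50444815]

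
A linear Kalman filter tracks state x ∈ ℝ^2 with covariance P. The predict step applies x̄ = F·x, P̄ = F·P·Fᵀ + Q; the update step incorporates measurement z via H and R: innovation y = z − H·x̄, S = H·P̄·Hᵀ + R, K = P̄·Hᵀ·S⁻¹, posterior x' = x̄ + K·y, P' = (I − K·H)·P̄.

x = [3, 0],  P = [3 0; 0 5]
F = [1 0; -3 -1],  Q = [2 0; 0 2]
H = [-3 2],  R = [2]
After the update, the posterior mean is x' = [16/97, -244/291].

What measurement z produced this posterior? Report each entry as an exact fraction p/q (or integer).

x̄ = F·x = [3, -9]
P̄ = F·P·Fᵀ + Q = [5 -9; -9 34]
S = H·P̄·Hᵀ + R = [291]
K = P̄·Hᵀ·S⁻¹ = [-11/97; 95/291]
x' − x̄ = [-275/97, 2375/291] = K·y
y = (KᵀK)⁻¹·Kᵀ·(x' − x̄) = [25]
z = y + H·x̄ = [25] + [-27] = [-2]

z = [-2]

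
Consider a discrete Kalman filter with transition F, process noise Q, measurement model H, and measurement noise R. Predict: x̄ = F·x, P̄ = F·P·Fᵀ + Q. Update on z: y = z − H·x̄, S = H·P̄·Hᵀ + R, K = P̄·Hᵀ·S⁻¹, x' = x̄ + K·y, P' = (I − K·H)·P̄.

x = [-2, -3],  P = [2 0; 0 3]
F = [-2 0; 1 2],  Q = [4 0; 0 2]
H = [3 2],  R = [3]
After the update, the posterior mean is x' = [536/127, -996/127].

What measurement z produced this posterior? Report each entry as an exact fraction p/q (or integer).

x̄ = F·x = [4, -8]
P̄ = F·P·Fᵀ + Q = [12 -4; -4 16]
S = H·P̄·Hᵀ + R = [127]
K = P̄·Hᵀ·S⁻¹ = [28/127; 20/127]
x' − x̄ = [28/127, 20/127] = K·y
y = (KᵀK)⁻¹·Kᵀ·(x' − x̄) = [1]
z = y + H·x̄ = [1] + [-4] = [-3]

z = [-3]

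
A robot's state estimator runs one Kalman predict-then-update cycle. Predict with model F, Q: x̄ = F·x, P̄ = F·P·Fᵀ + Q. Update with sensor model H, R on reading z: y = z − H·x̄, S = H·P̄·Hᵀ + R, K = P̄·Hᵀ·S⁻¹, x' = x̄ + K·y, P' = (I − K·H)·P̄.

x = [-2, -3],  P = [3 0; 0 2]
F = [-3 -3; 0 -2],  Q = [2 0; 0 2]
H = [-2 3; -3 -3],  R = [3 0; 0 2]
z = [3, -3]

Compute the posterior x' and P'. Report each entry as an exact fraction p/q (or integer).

x̄ = F·x = [15, 6]
P̄ = F·P·Fᵀ + Q = [47 12; 12 10]
y = z − H·x̄ = [15, 60]
S = H·P̄·Hᵀ + R = [137 156; 156 731]
K = P̄·Hᵀ·S⁻¹ = [-14786/75811 -15201/75811; 14682/75811 -9978/75811]
x' = x̄ + K·y = [3315/75811, 76416/75811]
P' = (I − K·H)·P̄ = [14952/75811 -4818/75811; -4818/75811 11470/75811]

x' = [3315/75811, 76416/75811]
P' = [14952/75811 -4818/75811; -4818/75811 11470/75811]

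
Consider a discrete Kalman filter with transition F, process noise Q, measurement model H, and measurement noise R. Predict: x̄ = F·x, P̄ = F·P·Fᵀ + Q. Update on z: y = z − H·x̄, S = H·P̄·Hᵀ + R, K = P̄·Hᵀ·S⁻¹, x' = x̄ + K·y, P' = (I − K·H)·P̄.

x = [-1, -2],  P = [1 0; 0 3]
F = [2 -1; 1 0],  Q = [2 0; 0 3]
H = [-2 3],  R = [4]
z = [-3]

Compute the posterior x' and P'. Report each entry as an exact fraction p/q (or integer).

x' = [0, -1]
P' = [81/13 50/13; 50/13 36/13]

x̄ = F·x = [0, -1]
P̄ = F·P·Fᵀ + Q = [9 2; 2 4]
y = z − H·x̄ = [0]
S = H·P̄·Hᵀ + R = [52]
K = P̄·Hᵀ·S⁻¹ = [-3/13; 2/13]
x' = x̄ + K·y = [0, -1]
P' = (I − K·H)·P̄ = [81/13 50/13; 50/13 36/13]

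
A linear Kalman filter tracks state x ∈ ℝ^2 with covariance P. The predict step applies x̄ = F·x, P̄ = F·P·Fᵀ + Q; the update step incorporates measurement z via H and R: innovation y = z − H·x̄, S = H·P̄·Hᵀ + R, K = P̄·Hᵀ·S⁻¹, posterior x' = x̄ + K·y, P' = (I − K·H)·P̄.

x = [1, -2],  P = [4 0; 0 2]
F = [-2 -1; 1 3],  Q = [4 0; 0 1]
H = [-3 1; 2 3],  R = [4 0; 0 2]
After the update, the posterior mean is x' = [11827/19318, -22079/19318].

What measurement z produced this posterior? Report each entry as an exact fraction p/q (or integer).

x̄ = F·x = [0, -5]
P̄ = F·P·Fᵀ + Q = [22 -14; -14 23]
S = H·P̄·Hᵀ + R = [309 35; 35 129]
K = P̄·Hᵀ·S⁻¹ = [-5195/19318 1709/19318; 3475/19318 5197/19318]
x' − x̄ = [11827/19318, 74511/19318] = K·y
y = (KᵀK)⁻¹·Kᵀ·(x' − x̄) = [2, 13]
z = y + H·x̄ = [2, 13] + [-5, -15] = [-3, -2]

z = [-3, -2]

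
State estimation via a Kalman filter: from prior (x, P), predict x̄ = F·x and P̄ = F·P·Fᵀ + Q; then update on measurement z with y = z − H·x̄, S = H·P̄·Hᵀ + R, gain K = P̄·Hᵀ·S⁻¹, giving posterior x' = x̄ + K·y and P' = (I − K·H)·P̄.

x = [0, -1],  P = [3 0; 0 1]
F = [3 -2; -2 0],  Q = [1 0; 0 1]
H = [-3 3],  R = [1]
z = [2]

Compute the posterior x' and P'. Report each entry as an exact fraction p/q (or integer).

x' = [26/73, 372/365]
P' = [86/73 81/73; 81/73 841/730]

x̄ = F·x = [2, 0]
P̄ = F·P·Fᵀ + Q = [32 -18; -18 13]
y = z − H·x̄ = [8]
S = H·P̄·Hᵀ + R = [730]
K = P̄·Hᵀ·S⁻¹ = [-15/73; 93/730]
x' = x̄ + K·y = [26/73, 372/365]
P' = (I − K·H)·P̄ = [86/73 81/73; 81/73 841/730]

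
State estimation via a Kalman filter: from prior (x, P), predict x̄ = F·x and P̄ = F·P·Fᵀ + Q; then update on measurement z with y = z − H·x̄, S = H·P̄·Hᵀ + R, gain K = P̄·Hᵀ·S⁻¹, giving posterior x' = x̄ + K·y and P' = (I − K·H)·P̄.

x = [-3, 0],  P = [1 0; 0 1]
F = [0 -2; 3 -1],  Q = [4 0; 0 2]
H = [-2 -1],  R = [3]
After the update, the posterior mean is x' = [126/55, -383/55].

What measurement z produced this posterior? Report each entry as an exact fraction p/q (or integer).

x̄ = F·x = [0, -9]
P̄ = F·P·Fᵀ + Q = [8 2; 2 12]
S = H·P̄·Hᵀ + R = [55]
K = P̄·Hᵀ·S⁻¹ = [-18/55; -16/55]
x' − x̄ = [126/55, 112/55] = K·y
y = (KᵀK)⁻¹·Kᵀ·(x' − x̄) = [-7]
z = y + H·x̄ = [-7] + [9] = [2]

z = [2]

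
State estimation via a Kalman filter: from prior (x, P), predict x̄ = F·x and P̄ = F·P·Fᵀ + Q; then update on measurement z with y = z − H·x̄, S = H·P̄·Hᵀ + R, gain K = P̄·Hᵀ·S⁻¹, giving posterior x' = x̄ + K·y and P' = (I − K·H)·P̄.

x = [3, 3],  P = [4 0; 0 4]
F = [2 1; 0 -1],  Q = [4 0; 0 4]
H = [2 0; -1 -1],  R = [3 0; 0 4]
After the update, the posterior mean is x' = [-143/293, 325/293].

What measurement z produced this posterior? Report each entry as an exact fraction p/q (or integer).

z = [-2, -2]

x̄ = F·x = [9, -3]
P̄ = F·P·Fᵀ + Q = [24 -4; -4 8]
S = H·P̄·Hᵀ + R = [99 -40; -40 28]
K = P̄·Hᵀ·S⁻¹ = [136/293 -15/293; -96/293 -179/293]
x' − x̄ = [-2780/293, 1204/293] = K·y
y = (KᵀK)⁻¹·Kᵀ·(x' − x̄) = [-20, 4]
z = y + H·x̄ = [-20, 4] + [18, -6] = [-2, -2]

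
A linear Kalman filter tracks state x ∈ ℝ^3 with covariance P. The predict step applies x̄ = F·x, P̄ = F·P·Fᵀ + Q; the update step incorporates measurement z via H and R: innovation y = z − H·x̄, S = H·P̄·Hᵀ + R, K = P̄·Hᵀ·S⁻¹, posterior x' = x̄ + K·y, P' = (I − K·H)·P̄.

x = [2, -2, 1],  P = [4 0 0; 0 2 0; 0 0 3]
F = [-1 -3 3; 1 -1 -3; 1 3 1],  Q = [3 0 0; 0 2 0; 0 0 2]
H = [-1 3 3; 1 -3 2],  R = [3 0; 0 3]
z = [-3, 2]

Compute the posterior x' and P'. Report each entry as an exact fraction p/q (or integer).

x̄ = F·x = [7, 1, -3]
P̄ = F·P·Fᵀ + Q = [52 -25 -13; -25 35 -11; -13 -11 27]
y = z − H·x̄ = [10, 4]
S = H·P̄·Hᵀ + R = [643 -335; -335 708]
K = P̄·Hᵀ·S⁻¹ = [-83693/343019 9333/343019; 17756/343019 -65241/343019; 67978/343019 68017/343019]
x' = x̄ + K·y = [1601535/343019, 259615/343019, -77209/343019]
P' = (I − K·H)·P̄ = [3001317/343019 961362/343019 -44616/343019; 961362/343019 366701/343019 -28491/343019; -44616/343019 -28491/343019 81597/343019]

x' = [1601535/343019, 259615/343019, -77209/343019]
P' = [3001317/343019 961362/343019 -44616/343019; 961362/343019 366701/343019 -28491/343019; -44616/343019 -28491/343019 81597/343019]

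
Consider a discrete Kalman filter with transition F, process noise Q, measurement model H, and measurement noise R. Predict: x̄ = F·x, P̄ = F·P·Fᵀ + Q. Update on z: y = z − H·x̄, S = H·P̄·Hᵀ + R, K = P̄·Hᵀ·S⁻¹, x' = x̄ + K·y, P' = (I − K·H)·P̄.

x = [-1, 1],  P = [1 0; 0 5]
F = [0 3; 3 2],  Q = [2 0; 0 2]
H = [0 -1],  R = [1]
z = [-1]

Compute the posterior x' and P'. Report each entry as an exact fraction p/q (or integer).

x' = [39/8, 15/16]
P' = [151/8 15/16; 15/16 31/32]

x̄ = F·x = [3, -1]
P̄ = F·P·Fᵀ + Q = [47 30; 30 31]
y = z − H·x̄ = [-2]
S = H·P̄·Hᵀ + R = [32]
K = P̄·Hᵀ·S⁻¹ = [-15/16; -31/32]
x' = x̄ + K·y = [39/8, 15/16]
P' = (I − K·H)·P̄ = [151/8 15/16; 15/16 31/32]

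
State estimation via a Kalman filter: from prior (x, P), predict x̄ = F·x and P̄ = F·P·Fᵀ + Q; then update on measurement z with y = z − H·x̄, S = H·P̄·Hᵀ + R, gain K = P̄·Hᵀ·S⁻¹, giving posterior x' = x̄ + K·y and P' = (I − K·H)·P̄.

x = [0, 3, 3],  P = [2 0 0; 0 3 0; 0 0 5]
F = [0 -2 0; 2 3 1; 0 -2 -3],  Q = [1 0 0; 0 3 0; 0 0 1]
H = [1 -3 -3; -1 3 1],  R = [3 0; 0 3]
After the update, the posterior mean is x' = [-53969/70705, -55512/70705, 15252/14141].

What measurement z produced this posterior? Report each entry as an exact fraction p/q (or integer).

x̄ = F·x = [-6, 12, -15]
P̄ = F·P·Fᵀ + Q = [13 -18 12; -18 43 -33; 12 -33 58]
S = H·P̄·Hᵀ + R = [367 -238; -238 347]
K = P̄·Hᵀ·S⁻¹ = [-2333/70705 -12807/70705; 10476/70705 30414/70705; -6895/14141 -6889/14141]
x' − x̄ = [370261/70705, -903972/70705, 227367/14141] = K·y
y = (KᵀK)⁻¹·Kᵀ·(x' − x̄) = [-5, -28]
z = y + H·x̄ = [-5, -28] + [3, 27] = [-2, -1]

z = [-2, -1]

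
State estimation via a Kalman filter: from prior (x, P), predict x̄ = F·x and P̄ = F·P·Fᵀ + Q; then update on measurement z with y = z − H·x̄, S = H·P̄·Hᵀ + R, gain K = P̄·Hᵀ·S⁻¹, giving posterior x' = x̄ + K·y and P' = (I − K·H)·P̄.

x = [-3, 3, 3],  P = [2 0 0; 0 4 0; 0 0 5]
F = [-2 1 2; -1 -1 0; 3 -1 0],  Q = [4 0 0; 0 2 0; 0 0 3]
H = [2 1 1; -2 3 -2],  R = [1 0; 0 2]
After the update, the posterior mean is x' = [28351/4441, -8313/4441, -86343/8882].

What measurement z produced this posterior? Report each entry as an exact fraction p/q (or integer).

z = [1, 1]

x̄ = F·x = [15, 0, -12]
P̄ = F·P·Fᵀ + Q = [36 0 -16; 0 8 -2; -16 -2 25]
S = H·P̄·Hᵀ + R = [110 -76; -76 214]
K = P̄·Hᵀ·S⁻¹ = [2236/4441 -36/4441; 853/4441 884/4441; -1875/8882 -831/4441]
x' − x̄ = [-38264/4441, -8313/4441, 20241/8882] = K·y
y = (KᵀK)⁻¹·Kᵀ·(x' − x̄) = [-17, 7]
z = y + H·x̄ = [-17, 7] + [18, -6] = [1, 1]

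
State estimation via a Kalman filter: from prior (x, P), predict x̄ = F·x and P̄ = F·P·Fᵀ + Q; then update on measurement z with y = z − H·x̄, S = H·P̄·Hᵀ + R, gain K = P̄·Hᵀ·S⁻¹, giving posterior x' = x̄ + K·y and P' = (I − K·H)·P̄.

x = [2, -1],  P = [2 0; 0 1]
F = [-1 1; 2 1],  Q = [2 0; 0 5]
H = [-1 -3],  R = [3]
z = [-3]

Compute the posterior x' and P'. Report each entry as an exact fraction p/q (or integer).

x̄ = F·x = [-3, 3]
P̄ = F·P·Fᵀ + Q = [5 -3; -3 14]
y = z − H·x̄ = [3]
S = H·P̄·Hᵀ + R = [116]
K = P̄·Hᵀ·S⁻¹ = [1/29; -39/116]
x' = x̄ + K·y = [-84/29, 231/116]
P' = (I − K·H)·P̄ = [141/29 -48/29; -48/29 103/116]

x' = [-84/29, 231/116]
P' = [141/29 -48/29; -48/29 103/116]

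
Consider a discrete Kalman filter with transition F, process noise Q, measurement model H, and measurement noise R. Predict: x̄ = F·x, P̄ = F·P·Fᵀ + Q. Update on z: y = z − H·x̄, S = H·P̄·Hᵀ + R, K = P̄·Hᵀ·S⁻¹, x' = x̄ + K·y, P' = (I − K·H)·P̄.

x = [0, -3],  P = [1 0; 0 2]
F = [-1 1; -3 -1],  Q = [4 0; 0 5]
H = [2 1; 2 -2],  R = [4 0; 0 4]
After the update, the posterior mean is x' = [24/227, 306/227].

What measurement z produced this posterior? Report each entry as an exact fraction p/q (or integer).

x̄ = F·x = [-3, 3]
P̄ = F·P·Fᵀ + Q = [7 1; 1 16]
S = H·P̄·Hᵀ + R = [52 -6; -6 88]
K = P̄·Hᵀ·S⁻¹ = [348/1135 357/2270; 351/1135 -363/1135]
x' − x̄ = [705/227, -375/227] = K·y
y = (KᵀK)⁻¹·Kᵀ·(x' − x̄) = [5, 10]
z = y + H·x̄ = [5, 10] + [-3, -12] = [2, -2]

z = [2, -2]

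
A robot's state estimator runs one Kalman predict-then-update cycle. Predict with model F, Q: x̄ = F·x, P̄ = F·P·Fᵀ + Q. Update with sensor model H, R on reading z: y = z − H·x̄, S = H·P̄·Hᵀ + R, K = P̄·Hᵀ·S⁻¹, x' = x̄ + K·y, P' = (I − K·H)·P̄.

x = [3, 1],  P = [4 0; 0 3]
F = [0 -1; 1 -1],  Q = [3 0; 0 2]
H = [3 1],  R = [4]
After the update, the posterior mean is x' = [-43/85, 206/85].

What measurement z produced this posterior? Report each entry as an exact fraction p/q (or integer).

x̄ = F·x = [-1, 2]
P̄ = F·P·Fᵀ + Q = [6 3; 3 9]
S = H·P̄·Hᵀ + R = [85]
K = P̄·Hᵀ·S⁻¹ = [21/85; 18/85]
x' − x̄ = [42/85, 36/85] = K·y
y = (KᵀK)⁻¹·Kᵀ·(x' − x̄) = [2]
z = y + H·x̄ = [2] + [-1] = [1]

z = [1]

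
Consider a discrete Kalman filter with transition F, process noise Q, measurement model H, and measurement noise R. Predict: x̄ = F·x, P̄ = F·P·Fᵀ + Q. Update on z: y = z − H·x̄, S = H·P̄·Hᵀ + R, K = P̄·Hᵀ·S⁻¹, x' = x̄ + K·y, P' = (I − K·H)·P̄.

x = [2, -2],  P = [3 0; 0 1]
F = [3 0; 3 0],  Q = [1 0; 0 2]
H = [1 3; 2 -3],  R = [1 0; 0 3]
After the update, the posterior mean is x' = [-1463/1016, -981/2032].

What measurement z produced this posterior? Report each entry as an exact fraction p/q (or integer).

x̄ = F·x = [6, 6]
P̄ = F·P·Fᵀ + Q = [28 27; 27 29]
S = H·P̄·Hᵀ + R = [452 -124; -124 52]
K = P̄·Hᵀ·S⁻¹ = [321/1016 277/1016; 459/2032 -195/2032]
x' − x̄ = [-7559/1016, -13173/2032] = K·y
y = (KᵀK)⁻¹·Kᵀ·(x' − x̄) = [-27, 4]
z = y + H·x̄ = [-27, 4] + [24, -6] = [-3, -2]

z = [-3, -2]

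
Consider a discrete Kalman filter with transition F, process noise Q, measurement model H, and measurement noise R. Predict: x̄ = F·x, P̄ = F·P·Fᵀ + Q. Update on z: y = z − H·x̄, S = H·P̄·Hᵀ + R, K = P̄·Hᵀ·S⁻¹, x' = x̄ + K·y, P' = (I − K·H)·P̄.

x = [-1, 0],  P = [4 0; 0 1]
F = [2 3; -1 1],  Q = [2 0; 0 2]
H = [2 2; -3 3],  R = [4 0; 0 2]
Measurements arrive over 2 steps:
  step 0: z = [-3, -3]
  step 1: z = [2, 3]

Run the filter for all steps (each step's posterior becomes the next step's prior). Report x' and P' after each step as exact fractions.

step 0: x̄ = F·x = [-2, 1]
step 0: P̄ = F·P·Fᵀ + Q = [27 -5; -5 7]
step 0: y = z − H·x̄ = [-1, -12]
step 0: S = H·P̄·Hᵀ + R = [100 -120; -120 398]
step 0: K = P̄·Hᵀ·S⁻¹ = [749/3175 -108/635; 739/3175 102/635]
step 0: x' = x̄ + K·y = [-619/3175, -3684/3175]
step 0: P' = (I − K·H)·P̄ = [929/3175 569/3175; 569/3175 909/3175]
step 1: x̄ = F·x = [-2458/635, -613/635]
step 1: P̄ = F·P·Fᵀ + Q = [1003/127 12/127; 12/127 282/127]
step 1: y = z − H·x̄ = [7412/635, -726/127]
step 1: S = H·P̄·Hᵀ + R = [5744/127 -4326/127; -4326/127 11603/127]
step 1: K = P̄·Hᵀ·S⁻¹ = [21049/94357 -16329/94357; 20328/94357 14166/94357]
step 1: x' = x̄ + K·y = [-131024/471785, 65209/94357]
step 1: P' = (I − K·H)·P̄ = [26492/94357 15606/94357; 15606/94357 25050/94357]

step 0: x' = [-619/3175, -3684/3175], P' = [929/3175 569/3175; 569/3175 909/3175]
step 1: x' = [-131024/471785, 65209/94357], P' = [26492/94357 15606/94357; 15606/94357 25050/94357]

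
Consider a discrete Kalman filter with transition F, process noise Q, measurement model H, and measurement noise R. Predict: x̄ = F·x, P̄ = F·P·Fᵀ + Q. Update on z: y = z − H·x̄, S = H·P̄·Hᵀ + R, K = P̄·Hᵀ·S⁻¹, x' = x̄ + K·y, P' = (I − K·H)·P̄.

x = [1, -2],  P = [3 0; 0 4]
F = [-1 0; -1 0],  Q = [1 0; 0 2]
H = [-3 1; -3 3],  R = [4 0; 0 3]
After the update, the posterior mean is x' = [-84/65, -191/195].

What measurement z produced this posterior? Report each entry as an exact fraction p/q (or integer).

z = [3, 1]

x̄ = F·x = [-1, -1]
P̄ = F·P·Fᵀ + Q = [4 3; 3 5]
S = H·P̄·Hᵀ + R = [27 15; 15 30]
K = P̄·Hᵀ·S⁻¹ = [-5/13 6/65; -14/39 74/195]
x' − x̄ = [-19/65, 4/195] = K·y
y = (KᵀK)⁻¹·Kᵀ·(x' − x̄) = [1, 1]
z = y + H·x̄ = [1, 1] + [2, 0] = [3, 1]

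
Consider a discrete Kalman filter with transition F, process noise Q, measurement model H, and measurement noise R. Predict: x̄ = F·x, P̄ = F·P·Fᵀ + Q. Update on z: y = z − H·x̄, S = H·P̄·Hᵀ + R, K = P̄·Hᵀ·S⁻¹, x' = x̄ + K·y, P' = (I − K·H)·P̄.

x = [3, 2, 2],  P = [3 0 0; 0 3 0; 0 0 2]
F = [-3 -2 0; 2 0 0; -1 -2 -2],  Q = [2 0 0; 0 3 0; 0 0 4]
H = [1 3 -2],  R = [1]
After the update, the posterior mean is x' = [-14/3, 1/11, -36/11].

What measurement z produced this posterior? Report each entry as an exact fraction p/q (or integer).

x̄ = F·x = [-13, 6, -11]
P̄ = F·P·Fᵀ + Q = [41 -18 21; -18 15 -6; 21 -6 27]
S = H·P̄·Hᵀ + R = [165]
K = P̄·Hᵀ·S⁻¹ = [-1/3; 13/55; -17/55]
x' − x̄ = [25/3, -65/11, 85/11] = K·y
y = (KᵀK)⁻¹·Kᵀ·(x' − x̄) = [-25]
z = y + H·x̄ = [-25] + [27] = [2]

z = [2]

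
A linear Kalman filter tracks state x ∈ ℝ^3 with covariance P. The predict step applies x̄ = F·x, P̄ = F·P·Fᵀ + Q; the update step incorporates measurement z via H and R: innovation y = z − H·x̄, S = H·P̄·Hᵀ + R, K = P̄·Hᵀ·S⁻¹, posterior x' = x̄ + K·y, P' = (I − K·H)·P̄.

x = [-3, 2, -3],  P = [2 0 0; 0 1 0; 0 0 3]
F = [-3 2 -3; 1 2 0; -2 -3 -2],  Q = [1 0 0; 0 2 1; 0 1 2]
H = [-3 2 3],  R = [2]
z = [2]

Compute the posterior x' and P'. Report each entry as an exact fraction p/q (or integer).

x' = [1498/247, 7/247, 1626/247]
P' = [5626/247 -904/247 6174/247; -904/247 1951/247 -2208/247; 6174/247 -2208/247 7648/247]

x̄ = F·x = [22, 1, 6]
P̄ = F·P·Fᵀ + Q = [50 -2 24; -2 8 -9; 24 -9 31]
y = z − H·x̄ = [48]
S = H·P̄·Hᵀ + R = [247]
K = P̄·Hᵀ·S⁻¹ = [-82/247; -5/247; 3/247]
x' = x̄ + K·y = [1498/247, 7/247, 1626/247]
P' = (I − K·H)·P̄ = [5626/247 -904/247 6174/247; -904/247 1951/247 -2208/247; 6174/247 -2208/247 7648/247]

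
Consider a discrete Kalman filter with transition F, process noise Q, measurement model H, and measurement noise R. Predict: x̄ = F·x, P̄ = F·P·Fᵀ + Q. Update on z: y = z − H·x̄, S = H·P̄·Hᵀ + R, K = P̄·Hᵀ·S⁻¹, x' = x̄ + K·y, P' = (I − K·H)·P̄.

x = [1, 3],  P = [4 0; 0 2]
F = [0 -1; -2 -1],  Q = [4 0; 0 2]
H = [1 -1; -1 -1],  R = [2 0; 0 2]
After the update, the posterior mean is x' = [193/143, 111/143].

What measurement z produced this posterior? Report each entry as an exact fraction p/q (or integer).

x̄ = F·x = [-3, -5]
P̄ = F·P·Fᵀ + Q = [6 2; 2 20]
S = H·P̄·Hᵀ + R = [24 14; 14 32]
K = P̄·Hᵀ·S⁻¹ = [60/143 -62/143; -67/143 -69/143]
x' − x̄ = [622/143, 826/143] = K·y
y = (KᵀK)⁻¹·Kᵀ·(x' − x̄) = [-1, -11]
z = y + H·x̄ = [-1, -11] + [2, 8] = [1, -3]

z = [1, -3]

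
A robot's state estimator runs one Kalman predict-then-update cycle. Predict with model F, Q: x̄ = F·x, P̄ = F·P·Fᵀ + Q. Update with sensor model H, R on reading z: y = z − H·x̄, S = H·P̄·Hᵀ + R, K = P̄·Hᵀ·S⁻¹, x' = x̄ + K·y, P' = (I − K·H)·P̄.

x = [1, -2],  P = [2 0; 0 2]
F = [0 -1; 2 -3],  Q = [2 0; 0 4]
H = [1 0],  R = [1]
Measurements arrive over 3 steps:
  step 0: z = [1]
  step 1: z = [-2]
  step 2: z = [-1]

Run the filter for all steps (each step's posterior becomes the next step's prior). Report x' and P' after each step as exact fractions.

step 0: x' = [6/5, 34/5], P' = [4/5 6/5; 6/5 114/5]
step 1: x' = [-94/43, -246/43], P' = [124/129 110/43; 110/43 1254/43]
step 2: x' = [-1094/1383, -6116/1383], P' = [1340/1383 3542/1383; 3542/1383 39622/1383]

step 0: x̄ = F·x = [2, 8]
step 0: P̄ = F·P·Fᵀ + Q = [4 6; 6 30]
step 0: y = z − H·x̄ = [-1]
step 0: S = H·P̄·Hᵀ + R = [5]
step 0: K = P̄·Hᵀ·S⁻¹ = [4/5; 6/5]
step 0: x' = x̄ + K·y = [6/5, 34/5]
step 0: P' = (I − K·H)·P̄ = [4/5 6/5; 6/5 114/5]
step 1: x̄ = F·x = [-34/5, -18]
step 1: P̄ = F·P·Fᵀ + Q = [124/5 66; 66 198]
step 1: y = z − H·x̄ = [24/5]
step 1: S = H·P̄·Hᵀ + R = [129/5]
step 1: K = P̄·Hᵀ·S⁻¹ = [124/129; 110/43]
step 1: x' = x̄ + K·y = [-94/43, -246/43]
step 1: P' = (I − K·H)·P̄ = [124/129 110/43; 110/43 1254/43]
step 2: x̄ = F·x = [246/43, 550/43]
step 2: P̄ = F·P·Fᵀ + Q = [1340/43 3542/43; 3542/43 30910/129]
step 2: y = z − H·x̄ = [-289/43]
step 2: S = H·P̄·Hᵀ + R = [1383/43]
step 2: K = P̄·Hᵀ·S⁻¹ = [1340/1383; 3542/1383]
step 2: x' = x̄ + K·y = [-1094/1383, -6116/1383]
step 2: P' = (I − K·H)·P̄ = [1340/1383 3542/1383; 3542/1383 39622/1383]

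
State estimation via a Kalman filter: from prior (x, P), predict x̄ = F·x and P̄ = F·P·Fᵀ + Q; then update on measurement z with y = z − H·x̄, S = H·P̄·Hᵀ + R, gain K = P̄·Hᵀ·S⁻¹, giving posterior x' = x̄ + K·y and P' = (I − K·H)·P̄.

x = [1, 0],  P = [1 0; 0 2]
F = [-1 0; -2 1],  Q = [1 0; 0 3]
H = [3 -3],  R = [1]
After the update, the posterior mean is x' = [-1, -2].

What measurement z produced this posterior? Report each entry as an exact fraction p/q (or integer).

x̄ = F·x = [-1, -2]
P̄ = F·P·Fᵀ + Q = [2 2; 2 9]
S = H·P̄·Hᵀ + R = [64]
K = P̄·Hᵀ·S⁻¹ = [0; -21/64]
x' − x̄ = [0, 0] = K·y
y = (KᵀK)⁻¹·Kᵀ·(x' − x̄) = [0]
z = y + H·x̄ = [0] + [3] = [3]

z = [3]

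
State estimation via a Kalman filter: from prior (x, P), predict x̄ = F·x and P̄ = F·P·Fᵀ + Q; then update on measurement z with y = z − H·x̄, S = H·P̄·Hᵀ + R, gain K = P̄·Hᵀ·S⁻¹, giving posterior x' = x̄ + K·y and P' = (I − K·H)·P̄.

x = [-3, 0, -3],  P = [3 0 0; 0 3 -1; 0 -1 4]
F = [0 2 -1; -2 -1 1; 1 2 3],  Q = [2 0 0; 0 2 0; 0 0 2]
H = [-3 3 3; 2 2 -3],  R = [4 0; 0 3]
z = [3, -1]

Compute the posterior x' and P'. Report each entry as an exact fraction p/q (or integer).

x̄ = F·x = [3, 3, -12]
P̄ = F·P·Fᵀ + Q = [22 -13 -4; -13 23 1; -4 1 41]
y = z − H·x̄ = [39, -49]
S = H·P̄·Hᵀ + R = [1102 -426; -426 484]
K = P̄·Hᵀ·S⁻¹ = [-10962/87973 -8391/175946; 30483/175946 16505/87973; 5919/175946 -41685/175946]
x' = x̄ + K·y = [83961/175946, 99185/175946, 81027/87973]
P' = (I − K·H)·P̄ = [778717/87973 288913/175946 1239289/175946; 288913/175946 101975/175946 113791/87973; 1239289/175946 113791/87973 1019599/175946]

x' = [83961/175946, 99185/175946, 81027/87973]
P' = [778717/87973 288913/175946 1239289/175946; 288913/175946 101975/175946 113791/87973; 1239289/175946 113791/87973 1019599/175946]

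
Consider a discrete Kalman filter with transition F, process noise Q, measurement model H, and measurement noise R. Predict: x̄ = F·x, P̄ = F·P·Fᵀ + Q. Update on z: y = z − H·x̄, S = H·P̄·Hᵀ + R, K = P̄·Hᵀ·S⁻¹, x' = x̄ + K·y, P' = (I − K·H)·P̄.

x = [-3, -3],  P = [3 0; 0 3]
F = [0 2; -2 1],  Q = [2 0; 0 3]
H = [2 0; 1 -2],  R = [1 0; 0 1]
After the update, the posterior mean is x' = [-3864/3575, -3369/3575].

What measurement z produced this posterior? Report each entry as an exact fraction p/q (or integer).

z = [-2, 1]

x̄ = F·x = [-6, 3]
P̄ = F·P·Fᵀ + Q = [14 6; 6 18]
S = H·P̄·Hᵀ + R = [57 4; 4 63]
K = P̄·Hᵀ·S⁻¹ = [1756/3575 2/3575; 876/3575 -1758/3575]
x' − x̄ = [17586/3575, -14094/3575] = K·y
y = (KᵀK)⁻¹·Kᵀ·(x' − x̄) = [10, 13]
z = y + H·x̄ = [10, 13] + [-12, -12] = [-2, 1]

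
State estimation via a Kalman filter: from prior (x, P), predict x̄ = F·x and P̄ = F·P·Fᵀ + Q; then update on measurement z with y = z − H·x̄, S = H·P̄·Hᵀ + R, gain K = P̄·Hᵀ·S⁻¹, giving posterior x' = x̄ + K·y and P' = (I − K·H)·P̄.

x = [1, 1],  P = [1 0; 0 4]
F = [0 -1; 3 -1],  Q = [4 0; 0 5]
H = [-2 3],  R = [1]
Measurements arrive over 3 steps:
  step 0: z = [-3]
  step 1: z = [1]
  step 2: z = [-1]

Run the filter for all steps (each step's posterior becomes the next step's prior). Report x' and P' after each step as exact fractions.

step 0: x̄ = F·x = [-1, 2]
step 0: P̄ = F·P·Fᵀ + Q = [8 4; 4 18]
step 0: y = z − H·x̄ = [-11]
step 0: S = H·P̄·Hᵀ + R = [147]
step 0: K = P̄·Hᵀ·S⁻¹ = [-4/147; 46/147]
step 0: x' = x̄ + K·y = [-103/147, -212/147]
step 0: P' = (I − K·H)·P̄ = [1160/147 772/147; 772/147 530/147]
step 1: x̄ = F·x = [212/147, -97/147]
step 1: P̄ = F·P·Fᵀ + Q = [1118/147 -1786/147; -1786/147 7073/147]
step 1: y = z − H·x̄ = [862/147]
step 1: S = H·P̄·Hᵀ + R = [89708/147]
step 1: K = P̄·Hᵀ·S⁻¹ = [-3797/44854; 24791/89708]
step 1: x' = x̄ + K·y = [21211/22427, 43089/44854]
step 1: P' = (I − K·H)·P̄ = [72491/22427 95389/44854; 95389/44854 135449/89708]
step 2: x̄ = F·x = [-43089/44854, 84177/44854]
step 2: P̄ = F·P·Fᵀ + Q = [494281/89708 -436885/89708; -436885/89708 2048997/89708]
step 2: y = z − H·x̄ = [-383563/44854]
step 2: S = H·P̄·Hᵀ + R = [25750425/89708]
step 2: K = P̄·Hᵀ·S⁻¹ = [-2299217/25750425; 7020761/25750425]
step 2: x' = x̄ + K·y = [-5075701/25750425, -11711567/25750425]
step 2: P' = (I − K·H)·P̄ = [82952992/25750425 54535589/25750425; 54535589/25750425 38697313/25750425]

step 0: x' = [-103/147, -212/147], P' = [1160/147 772/147; 772/147 530/147]
step 1: x' = [21211/22427, 43089/44854], P' = [72491/22427 95389/44854; 95389/44854 135449/89708]
step 2: x' = [-5075701/25750425, -11711567/25750425], P' = [82952992/25750425 54535589/25750425; 54535589/25750425 38697313/25750425]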